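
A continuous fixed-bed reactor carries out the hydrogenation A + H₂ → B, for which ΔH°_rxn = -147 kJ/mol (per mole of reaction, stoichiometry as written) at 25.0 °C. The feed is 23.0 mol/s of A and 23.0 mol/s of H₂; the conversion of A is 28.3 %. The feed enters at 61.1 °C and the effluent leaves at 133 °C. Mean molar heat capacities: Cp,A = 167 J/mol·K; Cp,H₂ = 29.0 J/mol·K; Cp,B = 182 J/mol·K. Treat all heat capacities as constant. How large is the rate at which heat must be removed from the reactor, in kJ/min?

Extent of reaction ξ = 0.283 × 23.0 = 6.509 mol/s
Reaction term: ξ·ΔH°_rxn = 6.509 × -147 = -956.82 kJ/s
Sensible, feed 61.1→25 °C: -162.74 kJ/s
Outlet flows (mol/s): A 16.491, H₂ 16.491, B 6.509
Sensible, products 25→133 °C: 477.02 kJ/s
Q = ΔH = -642.54 kJ/s = -642.54 kW
Heat removed = 38552 kJ/min

Q_out = 38600 kJ/min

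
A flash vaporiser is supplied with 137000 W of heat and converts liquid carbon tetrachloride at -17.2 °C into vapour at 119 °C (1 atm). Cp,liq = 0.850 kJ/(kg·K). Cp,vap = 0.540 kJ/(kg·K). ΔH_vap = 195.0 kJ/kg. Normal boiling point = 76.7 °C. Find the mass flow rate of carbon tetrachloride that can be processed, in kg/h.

Δh = 0.850×(76.7−-17.2) + 195.0 + 0.540×(119−76.7) = 297.66 kJ/kg
Q = 137000 W = 137 kJ/s = 493200 kJ/h
ṁ = Q/Δh = 493200 / 297.66 = 1656.9 kg/h

ṁ = 1660 kg/h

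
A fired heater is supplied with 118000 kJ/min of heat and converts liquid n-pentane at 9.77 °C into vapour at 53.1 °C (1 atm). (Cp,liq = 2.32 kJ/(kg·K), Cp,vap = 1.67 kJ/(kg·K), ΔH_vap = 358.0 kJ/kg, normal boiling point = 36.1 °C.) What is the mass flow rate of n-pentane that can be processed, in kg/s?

Δh = 2.32×(36.1−9.77) + 358.0 + 1.67×(53.1−36.1) = 447.48 kJ/kg
Q = 118000 kJ/min = 1966.7 kJ/s = 1966.7 kJ/s
ṁ = Q/Δh = 1966.7 / 447.48 = 4.395 kg/s

ṁ = 4.40 kg/s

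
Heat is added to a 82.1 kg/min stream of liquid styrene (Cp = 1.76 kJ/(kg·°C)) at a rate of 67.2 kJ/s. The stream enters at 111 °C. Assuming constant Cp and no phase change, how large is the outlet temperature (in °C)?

Q = 67.2 kJ/s = 4032 kJ/min
ΔT = Q/(ṁ·Cp) = 4032/(82.1×1.76) = 27.904 K
T_out = 111 + 27.904 = 138.9 °C

T_out = 139 °C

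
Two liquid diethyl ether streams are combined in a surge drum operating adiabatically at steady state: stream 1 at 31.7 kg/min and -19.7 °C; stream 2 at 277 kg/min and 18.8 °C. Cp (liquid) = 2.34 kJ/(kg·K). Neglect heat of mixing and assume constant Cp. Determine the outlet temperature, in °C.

T_out = 14.8 °C

Adiabatic, steady state ⇒ Σ ṁᵢCp,ᵢ(T_out − Tᵢ) = 0
Σ ṁᵢCp,ᵢTᵢ = 31.7×2.34×-19.7 + 277×2.34×18.8 = 10724
Σ ṁᵢCp,ᵢ = 31.7×2.34 + 277×2.34 = 722.36
T_out = 10724 / 722.36 = 14.846 °C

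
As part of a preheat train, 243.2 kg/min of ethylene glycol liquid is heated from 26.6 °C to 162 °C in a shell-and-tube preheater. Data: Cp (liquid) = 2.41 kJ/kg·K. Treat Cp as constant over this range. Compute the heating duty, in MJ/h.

Q = ṁ·Cp·ΔT = 243.2 × 2.41 × (162 − 26.6) = 79360 kJ/min
Converting: 79360 / 60 s = 1322.7 kW
Heating duty = 4761.6 MJ/h

Q = 4760 MJ/h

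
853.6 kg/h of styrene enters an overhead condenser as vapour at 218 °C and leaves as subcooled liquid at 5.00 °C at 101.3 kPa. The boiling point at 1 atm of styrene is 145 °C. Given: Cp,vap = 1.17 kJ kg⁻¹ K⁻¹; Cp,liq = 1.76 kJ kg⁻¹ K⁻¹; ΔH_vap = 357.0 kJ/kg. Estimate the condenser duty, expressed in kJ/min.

Q_c = 9800 kJ/min

vapour 218→145 °C: -85.41 kJ/kg
condensation at 145 °C: -357 kJ/kg
liquid 145→5.00 °C: -246.4 kJ/kg
Δh = -85.41 + -357 + -246.4 = -688.81 kJ/kg
Q = ṁ·Δh = 853.6 kg/h × -688.81 kJ/kg = -587970 kJ/h
|Q| = 163.32 kW = 9799.5 kJ/min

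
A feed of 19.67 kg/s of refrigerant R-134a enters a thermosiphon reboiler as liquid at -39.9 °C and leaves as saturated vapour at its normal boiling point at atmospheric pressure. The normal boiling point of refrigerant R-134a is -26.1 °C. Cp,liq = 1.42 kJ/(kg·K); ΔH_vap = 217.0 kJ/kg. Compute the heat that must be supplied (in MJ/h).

Q = 16800 MJ/h

liquid -39.9→-26.1 °C: 19.596 kJ/kg
vaporisation at -26.1 °C: 217 kJ/kg
Δh = 19.596 + 217 = 236.6 kJ/kg
Q = ṁ·Δh = 19.67 kg/s × 236.6 kJ/kg = 4653.8 kJ/s
|Q| = 4653.8 kW = 16754 MJ/h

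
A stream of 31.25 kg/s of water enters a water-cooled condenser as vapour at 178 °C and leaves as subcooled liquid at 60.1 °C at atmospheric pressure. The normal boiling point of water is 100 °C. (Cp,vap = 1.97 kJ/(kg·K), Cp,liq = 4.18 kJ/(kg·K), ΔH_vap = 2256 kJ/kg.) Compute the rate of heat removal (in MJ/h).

vapour 178→100 °C: -153.66 kJ/kg
condensation at 100 °C: -2256 kJ/kg
liquid 100→60.1 °C: -166.78 kJ/kg
Δh = -153.66 + -2256 + -166.78 = -2576.4 kJ/kg
Q = ṁ·Δh = 31.25 kg/s × -2576.4 kJ/kg = -80514 kJ/s
|Q| = 80514 kW = 289850 MJ/h

Q_c = 290000 MJ/h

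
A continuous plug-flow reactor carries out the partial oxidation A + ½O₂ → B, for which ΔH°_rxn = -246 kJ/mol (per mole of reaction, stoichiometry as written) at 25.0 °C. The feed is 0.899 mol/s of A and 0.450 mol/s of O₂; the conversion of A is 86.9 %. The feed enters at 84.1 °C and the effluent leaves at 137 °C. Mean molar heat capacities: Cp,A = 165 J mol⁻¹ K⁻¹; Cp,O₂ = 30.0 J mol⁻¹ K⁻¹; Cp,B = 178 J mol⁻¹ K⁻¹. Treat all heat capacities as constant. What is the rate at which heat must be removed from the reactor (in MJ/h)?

Q_out = 662 MJ/h

Extent of reaction ξ = 0.869 × 0.899 = 0.78123 mol/s
Reaction term: ξ·ΔH°_rxn = 0.78123 × -246 = -192.18 kJ/s
Sensible, feed 84.1→25 °C: -9.5644 kJ/s
Outlet flows (mol/s): A 0.11777, O₂ 0.059385, B 0.78123
Sensible, products 25→137 °C: 17.951 kJ/s
Q = ΔH = -183.8 kJ/s = -183.8 kW
Heat removed = 661.67 MJ/h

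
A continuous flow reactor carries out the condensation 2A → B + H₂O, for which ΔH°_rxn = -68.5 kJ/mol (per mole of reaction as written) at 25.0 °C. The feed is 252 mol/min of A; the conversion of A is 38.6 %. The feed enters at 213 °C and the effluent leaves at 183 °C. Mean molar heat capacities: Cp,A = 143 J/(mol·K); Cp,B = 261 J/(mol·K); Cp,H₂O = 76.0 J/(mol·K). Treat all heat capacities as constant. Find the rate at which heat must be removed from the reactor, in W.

Extent of reaction ξ = 0.386 × 252 / 2 = 48.636 mol/min
Reaction term: ξ·ΔH°_rxn = 48.636 × -68.5 = -3331.6 kJ/min
Sensible, feed 213→25 °C: -6774.8 kJ/min
Outlet flows (mol/min): A 154.73, B 48.636, H₂O 48.636
Sensible, products 25→183 °C: 6085.6 kJ/min
Q = ΔH = -4020.7 kJ/min = -67.012 kW
Heat removed = 67012 W

Q_out = 67000 W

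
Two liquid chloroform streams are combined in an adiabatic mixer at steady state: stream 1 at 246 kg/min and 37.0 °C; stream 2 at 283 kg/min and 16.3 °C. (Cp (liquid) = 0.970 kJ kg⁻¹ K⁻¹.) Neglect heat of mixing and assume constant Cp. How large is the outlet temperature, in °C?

T_out = 25.9 °C

Adiabatic, steady state ⇒ Σ ṁᵢCp,ᵢ(T_out − Tᵢ) = 0
Σ ṁᵢCp,ᵢTᵢ = 246×0.970×37.0 + 283×0.970×16.3 = 13303
Σ ṁᵢCp,ᵢ = 246×0.970 + 283×0.970 = 513.13
T_out = 13303 / 513.13 = 25.926 °C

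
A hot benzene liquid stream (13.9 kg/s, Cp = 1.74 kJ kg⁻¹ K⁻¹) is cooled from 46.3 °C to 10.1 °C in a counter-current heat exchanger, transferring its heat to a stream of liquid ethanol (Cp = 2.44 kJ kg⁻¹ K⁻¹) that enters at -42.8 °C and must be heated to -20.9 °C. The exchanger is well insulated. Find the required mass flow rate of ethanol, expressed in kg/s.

Heat released by hot stream: Q = 13.9 × 1.74 × (46.3 − 10.1) = 875.53 kJ/s
Energy balance on cold side (adiabatic exchanger): Q = ṁ_c·Cp_c·(T_c,out − T_c,in)
ṁ_c = 875.53 / [2.44 × (-20.9 − -42.8)] = 16.385 kg/s

ṁ_c = 16.4 kg/s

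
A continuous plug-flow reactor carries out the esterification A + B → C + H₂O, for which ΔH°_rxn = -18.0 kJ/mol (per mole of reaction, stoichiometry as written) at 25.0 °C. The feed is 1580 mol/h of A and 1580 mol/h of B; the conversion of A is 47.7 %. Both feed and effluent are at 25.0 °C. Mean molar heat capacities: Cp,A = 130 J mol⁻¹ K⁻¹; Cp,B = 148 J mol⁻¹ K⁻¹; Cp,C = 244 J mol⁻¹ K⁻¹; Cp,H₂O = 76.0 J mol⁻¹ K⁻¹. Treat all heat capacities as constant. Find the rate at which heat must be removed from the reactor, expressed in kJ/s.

Q_out = 3.77 kJ/s

Extent of reaction ξ = 0.477 × 1580 = 753.66 mol/h
Reaction term: ξ·ΔH°_rxn = 753.66 × -18.0 = -13566 kJ/h
Q = ΔH = -13566 kJ/h = -3.7683 kW
Heat removed = 3.7683 kJ/s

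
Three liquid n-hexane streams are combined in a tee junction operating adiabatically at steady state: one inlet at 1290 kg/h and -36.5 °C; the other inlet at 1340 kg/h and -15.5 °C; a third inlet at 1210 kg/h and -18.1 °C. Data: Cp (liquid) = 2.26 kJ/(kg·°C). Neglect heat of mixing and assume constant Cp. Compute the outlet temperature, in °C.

T_out = -23.4 °C

No heat crosses the boundary, so H_out = H_in.
Σ ṁᵢCp,ᵢTᵢ = 1290×2.26×-36.5 + 1340×2.26×-15.5 + 1210×2.26×-18.1 = -202850
Σ ṁᵢCp,ᵢ = 1290×2.26 + 1340×2.26 + 1210×2.26 = 8678.4
T_out = -202850 / 8678.4 = -23.374 °C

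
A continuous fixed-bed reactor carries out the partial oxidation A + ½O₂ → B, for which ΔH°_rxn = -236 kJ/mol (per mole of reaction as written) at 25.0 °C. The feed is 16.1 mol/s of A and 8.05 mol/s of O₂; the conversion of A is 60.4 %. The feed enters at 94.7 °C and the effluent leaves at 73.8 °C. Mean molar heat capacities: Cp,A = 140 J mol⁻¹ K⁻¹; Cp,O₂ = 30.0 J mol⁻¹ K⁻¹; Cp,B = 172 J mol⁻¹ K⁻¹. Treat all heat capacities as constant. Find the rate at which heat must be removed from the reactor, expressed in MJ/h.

Extent of reaction ξ = 0.604 × 16.1 = 9.7244 mol/s
Reaction term: ξ·ΔH°_rxn = 9.7244 × -236 = -2295 kJ/s
Sensible, feed 94.7→25 °C: -173.94 kJ/s
Outlet flows (mol/s): A 6.3756, O₂ 3.1878, B 9.7244
Sensible, products 25→73.8 °C: 129.85 kJ/s
Q = ΔH = -2339 kJ/s = -2339 kW
Heat removed = 8420.6 MJ/h

Q_out = 8420 MJ/h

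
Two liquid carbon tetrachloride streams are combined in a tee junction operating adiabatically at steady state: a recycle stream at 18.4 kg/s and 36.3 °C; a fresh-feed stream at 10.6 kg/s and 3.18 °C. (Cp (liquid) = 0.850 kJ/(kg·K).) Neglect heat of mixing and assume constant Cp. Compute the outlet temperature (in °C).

T_out = 24.2 °C

No heat crosses the boundary, so H_out = H_in.
Σ ṁᵢCp,ᵢTᵢ = 18.4×0.850×36.3 + 10.6×0.850×3.18 = 596.38
Σ ṁᵢCp,ᵢ = 18.4×0.850 + 10.6×0.850 = 24.65
T_out = 596.38 / 24.65 = 24.194 °C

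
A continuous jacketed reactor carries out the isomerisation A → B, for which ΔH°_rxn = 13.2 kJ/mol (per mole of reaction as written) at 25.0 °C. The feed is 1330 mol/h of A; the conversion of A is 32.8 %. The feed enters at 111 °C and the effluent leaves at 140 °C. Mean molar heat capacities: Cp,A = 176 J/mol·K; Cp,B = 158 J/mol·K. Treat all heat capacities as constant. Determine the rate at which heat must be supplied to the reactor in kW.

Q_in = 3.23 kW

Extent of reaction ξ = 0.328 × 1330 = 436.24 mol/h
Reaction term: ξ·ΔH°_rxn = 436.24 × 13.2 = 5758.4 kJ/h
Sensible, feed 111→25 °C: -20131 kJ/h
Outlet flows (mol/h): A 893.76, B 436.24
Sensible, products 25→140 °C: 26016 kJ/h
Q = ΔH = 11644 kJ/h = 3.2344 kW
Heat supplied = 3.2344 kW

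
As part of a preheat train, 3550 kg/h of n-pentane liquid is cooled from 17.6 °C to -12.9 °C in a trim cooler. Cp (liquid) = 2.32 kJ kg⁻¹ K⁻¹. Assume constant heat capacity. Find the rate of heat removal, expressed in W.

Q_c = 69800 W

Q = ṁ·Cp·ΔT = 3550 × 2.32 × (-12.9 − 17.6) = -251200 kJ/h
Converting: 251200 / 3600 s = 69.777 kW
Cooling duty = 69777 W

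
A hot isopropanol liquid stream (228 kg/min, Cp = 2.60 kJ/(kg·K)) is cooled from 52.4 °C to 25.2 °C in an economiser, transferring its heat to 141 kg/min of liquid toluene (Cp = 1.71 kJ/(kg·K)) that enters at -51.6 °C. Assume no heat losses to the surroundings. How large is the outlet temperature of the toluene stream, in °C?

T_c,out = 15.3 °C

Heat released by hot stream: Q = 228 × 2.60 × (52.4 − 25.2) = 16124 kJ/min
Energy balance on cold side (adiabatic exchanger): Q = ṁ_c·Cp_c·(T_c,out − T_c,in)
T_c,out = -51.6 + 16124/(141 × 1.71) = 15.275 °C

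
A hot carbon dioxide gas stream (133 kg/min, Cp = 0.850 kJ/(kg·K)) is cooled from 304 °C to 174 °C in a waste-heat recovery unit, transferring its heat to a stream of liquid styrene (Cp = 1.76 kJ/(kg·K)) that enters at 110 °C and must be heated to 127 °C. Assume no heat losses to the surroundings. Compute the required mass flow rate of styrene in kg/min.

Heat released by hot stream: Q = 133 × 0.850 × (304 − 174) = 14696 kJ/min
Energy balance on cold side (adiabatic exchanger): Q = ṁ_c·Cp_c·(T_c,out − T_c,in)
ṁ_c = 14696 / [1.76 × (127 − 110)] = 491.19 kg/min

ṁ_c = 491 kg/min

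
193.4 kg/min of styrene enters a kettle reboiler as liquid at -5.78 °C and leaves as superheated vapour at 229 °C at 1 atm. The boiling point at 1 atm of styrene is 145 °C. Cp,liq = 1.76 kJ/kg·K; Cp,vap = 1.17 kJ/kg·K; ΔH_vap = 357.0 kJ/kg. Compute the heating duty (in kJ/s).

liquid -5.78→145 °C: 265.37 kJ/kg
vaporisation at 145 °C: 357 kJ/kg
vapour 145→229 °C: 98.28 kJ/kg
Δh = 265.37 + 357 + 98.28 = 720.65 kJ/kg
Q = ṁ·Δh = 193.4 kg/min × 720.65 kJ/kg = 139370 kJ/min
|Q| = 2322.9 kW

Q = 2320 kJ/s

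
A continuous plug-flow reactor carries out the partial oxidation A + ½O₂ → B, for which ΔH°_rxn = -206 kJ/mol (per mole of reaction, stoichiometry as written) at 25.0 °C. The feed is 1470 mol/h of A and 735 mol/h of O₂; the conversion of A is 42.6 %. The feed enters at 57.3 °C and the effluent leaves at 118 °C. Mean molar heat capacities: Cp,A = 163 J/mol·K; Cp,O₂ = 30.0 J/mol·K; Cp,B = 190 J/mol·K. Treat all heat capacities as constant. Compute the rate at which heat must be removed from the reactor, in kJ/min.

Q_out = 1870 kJ/min

Extent of reaction ξ = 0.426 × 1470 = 626.22 mol/h
Reaction term: ξ·ΔH°_rxn = 626.22 × -206 = -129000 kJ/h
Sensible, feed 57.3→25 °C: -8451.6 kJ/h
Outlet flows (mol/h): A 843.78, O₂ 421.89, B 626.22
Sensible, products 25→118 °C: 25033 kJ/h
Q = ΔH = -112420 kJ/h = -31.228 kW
Heat removed = 1873.7 kJ/min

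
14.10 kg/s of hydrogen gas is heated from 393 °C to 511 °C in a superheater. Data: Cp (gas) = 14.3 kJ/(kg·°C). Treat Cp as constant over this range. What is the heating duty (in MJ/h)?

Q = ṁ·Cp·ΔT = 14.10 × 14.3 × (511 − 393) = 23792 kJ/s
Heating duty = 85652 MJ/h

Q = 85700 MJ/h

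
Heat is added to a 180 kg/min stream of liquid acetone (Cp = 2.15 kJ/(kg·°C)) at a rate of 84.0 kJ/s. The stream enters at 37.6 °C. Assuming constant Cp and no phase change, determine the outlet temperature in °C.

Q = 84.0 kJ/s = 5040 kJ/min
ΔT = Q/(ṁ·Cp) = 5040/(180×2.15) = 13.023 K
T_out = 37.6 + 13.023 = 50.623 °C

T_out = 50.6 °C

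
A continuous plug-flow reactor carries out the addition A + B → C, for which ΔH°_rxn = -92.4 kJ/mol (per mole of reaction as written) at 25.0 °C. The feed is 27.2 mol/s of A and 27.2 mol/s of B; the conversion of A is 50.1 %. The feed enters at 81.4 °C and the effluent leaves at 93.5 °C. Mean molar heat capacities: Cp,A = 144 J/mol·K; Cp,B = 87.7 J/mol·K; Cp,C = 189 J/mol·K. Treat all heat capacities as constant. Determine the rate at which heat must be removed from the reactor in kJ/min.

Extent of reaction ξ = 0.501 × 27.2 = 13.627 mol/s
Reaction term: ξ·ΔH°_rxn = 13.627 × -92.4 = -1259.2 kJ/s
Sensible, feed 81.4→25 °C: -355.45 kJ/s
Outlet flows (mol/s): A 13.573, B 13.573, C 13.627
Sensible, products 25→93.5 °C: 391.84 kJ/s
Q = ΔH = -1222.8 kJ/s = -1222.8 kW
Heat removed = 73365 kJ/min

Q_out = 73400 kJ/min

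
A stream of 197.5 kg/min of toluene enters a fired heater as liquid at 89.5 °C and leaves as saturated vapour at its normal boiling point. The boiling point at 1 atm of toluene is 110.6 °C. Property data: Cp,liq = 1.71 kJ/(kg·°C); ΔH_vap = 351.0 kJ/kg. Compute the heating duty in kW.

liquid 89.5→110.6 °C: 36.081 kJ/kg
vaporisation at 110.6 °C: 351 kJ/kg
Δh = 36.081 + 351 = 387.08 kJ/kg
Q = ṁ·Δh = 197.5 kg/min × 387.08 kJ/kg = 76448 kJ/min
|Q| = 1274.1 kW

Q = 1270 kW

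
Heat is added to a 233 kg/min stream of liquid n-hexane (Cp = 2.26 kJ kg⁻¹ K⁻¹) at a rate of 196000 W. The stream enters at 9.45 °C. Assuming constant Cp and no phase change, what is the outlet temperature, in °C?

Q = 196000 W = 11760 kJ/min
ΔT = Q/(ṁ·Cp) = 11760/(233×2.26) = 22.333 K
T_out = 9.45 + 22.333 = 31.783 °C

T_out = 31.8 °C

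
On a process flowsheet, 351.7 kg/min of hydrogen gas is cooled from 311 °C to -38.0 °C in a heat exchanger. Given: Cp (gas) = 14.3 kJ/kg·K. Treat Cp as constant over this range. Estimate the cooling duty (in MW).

Q = ṁ·Cp·ΔT = 351.7 × 14.3 × (-38.0 − 311) = -1.7552e+06 kJ/min
Converting: 1.7552e+06 / 60 s = 29254 kW
Cooling duty = 29.254 MW

Q_c = 29.3 MW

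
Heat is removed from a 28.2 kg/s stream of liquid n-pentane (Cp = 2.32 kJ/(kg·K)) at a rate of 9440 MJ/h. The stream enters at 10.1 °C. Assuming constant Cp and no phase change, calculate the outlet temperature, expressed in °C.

Q = 9440 MJ/h = 2622.2 kJ/s
ΔT = Q/(ṁ·Cp) = 2622.2/(28.2×2.32) = 40.08 K
T_out = 10.1 − 40.08 = -29.98 °C

T_out = -30.0 °C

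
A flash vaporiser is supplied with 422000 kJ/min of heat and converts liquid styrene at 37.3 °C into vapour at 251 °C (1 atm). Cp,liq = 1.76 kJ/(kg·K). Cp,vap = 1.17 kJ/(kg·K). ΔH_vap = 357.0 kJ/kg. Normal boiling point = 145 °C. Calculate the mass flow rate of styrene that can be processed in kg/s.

ṁ = 10.5 kg/s

Δh = 1.76×(145−37.3) + 357.0 + 1.17×(251−145) = 670.57 kJ/kg
Q = 422000 kJ/min = 7033.3 kJ/s = 7033.3 kJ/s
ṁ = Q/Δh = 7033.3 / 670.57 = 10.489 kg/s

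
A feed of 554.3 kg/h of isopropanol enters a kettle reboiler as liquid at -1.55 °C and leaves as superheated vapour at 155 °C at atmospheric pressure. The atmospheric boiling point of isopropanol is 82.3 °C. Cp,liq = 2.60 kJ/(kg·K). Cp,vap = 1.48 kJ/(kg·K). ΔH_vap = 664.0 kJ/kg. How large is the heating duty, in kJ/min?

liquid -1.55→82.3 °C: 218.01 kJ/kg
vaporisation at 82.3 °C: 664 kJ/kg
vapour 82.3→155 °C: 107.6 kJ/kg
Δh = 218.01 + 664 + 107.6 = 989.61 kJ/kg
Q = ṁ·Δh = 554.3 kg/h × 989.61 kJ/kg = 548540 kJ/h
|Q| = 152.37 kW = 9142.3 kJ/min

Q = 9140 kJ/min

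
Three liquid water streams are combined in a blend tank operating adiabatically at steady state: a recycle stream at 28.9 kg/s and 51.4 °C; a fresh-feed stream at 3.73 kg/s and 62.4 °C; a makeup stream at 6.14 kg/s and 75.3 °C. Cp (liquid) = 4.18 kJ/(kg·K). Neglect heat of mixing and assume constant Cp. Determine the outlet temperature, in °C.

Energy balance with Q = 0: Σ ṁᵢCp,ᵢ(T_out − Tᵢ) = 0
Σ ṁᵢCp,ᵢTᵢ = 28.9×4.18×51.4 + 3.73×4.18×62.4 + 6.14×4.18×75.3 = 9114.7
Σ ṁᵢCp,ᵢ = 28.9×4.18 + 3.73×4.18 + 6.14×4.18 = 162.06
T_out = 9114.7 / 162.06 = 56.243 °C

T_out = 56.2 °C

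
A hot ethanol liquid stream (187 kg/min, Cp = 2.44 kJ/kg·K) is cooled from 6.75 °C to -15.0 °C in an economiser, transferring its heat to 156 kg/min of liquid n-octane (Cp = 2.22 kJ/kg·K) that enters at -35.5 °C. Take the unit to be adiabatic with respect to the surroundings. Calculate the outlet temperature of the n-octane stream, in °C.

T_c,out = -6.84 °C

Heat released by hot stream: Q = 187 × 2.44 × (6.75 − -15.0) = 9924.1 kJ/min
Energy balance on cold side (adiabatic exchanger): Q = ṁ_c·Cp_c·(T_c,out − T_c,in)
T_c,out = -35.5 + 9924.1/(156 × 2.22) = -6.8442 °C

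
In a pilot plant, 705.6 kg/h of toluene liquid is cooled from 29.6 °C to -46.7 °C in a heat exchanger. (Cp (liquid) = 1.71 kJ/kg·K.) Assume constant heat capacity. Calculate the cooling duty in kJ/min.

Q = ṁ·Cp·ΔT = 705.6 × 1.71 × (-46.7 − 29.6) = -92062 kJ/h
Converting: 92062 / 3600 s = 25.573 kW
Cooling duty = 1534.4 kJ/min

Q_c = 1530 kJ/min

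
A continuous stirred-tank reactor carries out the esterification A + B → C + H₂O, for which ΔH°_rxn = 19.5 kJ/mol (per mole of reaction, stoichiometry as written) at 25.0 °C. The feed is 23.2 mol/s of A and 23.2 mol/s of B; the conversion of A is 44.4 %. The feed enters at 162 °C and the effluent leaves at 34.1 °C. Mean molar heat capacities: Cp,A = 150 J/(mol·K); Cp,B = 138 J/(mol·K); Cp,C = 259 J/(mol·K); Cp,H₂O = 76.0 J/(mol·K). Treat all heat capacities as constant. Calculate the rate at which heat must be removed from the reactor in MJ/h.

Q_out = 2340 MJ/h

Extent of reaction ξ = 0.444 × 23.2 = 10.301 mol/s
Reaction term: ξ·ΔH°_rxn = 10.301 × 19.5 = 200.87 kJ/s
Sensible, feed 162→25 °C: -915.38 kJ/s
Outlet flows (mol/s): A 12.899, B 12.899, C 10.301, H₂O 10.301
Sensible, products 25→34.1 °C: 65.208 kJ/s
Q = ΔH = -649.31 kJ/s = -649.31 kW
Heat removed = 2337.5 MJ/h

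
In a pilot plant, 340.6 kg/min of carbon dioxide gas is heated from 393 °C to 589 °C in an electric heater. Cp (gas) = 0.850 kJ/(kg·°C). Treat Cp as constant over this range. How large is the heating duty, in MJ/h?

Q = ṁ·Cp·ΔT = 340.6 × 0.850 × (589 − 393) = 56744 kJ/min
Converting: 56744 / 60 s = 945.73 kW
Heating duty = 3404.6 MJ/h

Q = 3400 MJ/h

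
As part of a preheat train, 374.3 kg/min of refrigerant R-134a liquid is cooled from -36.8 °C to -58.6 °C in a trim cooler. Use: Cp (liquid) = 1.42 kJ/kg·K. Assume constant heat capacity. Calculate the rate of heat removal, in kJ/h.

Q = ṁ·Cp·ΔT = 374.3 × 1.42 × (-58.6 − -36.8) = -11587 kJ/min
Converting: 11587 / 60 s = 193.11 kW
Cooling duty = 695210 kJ/h

Q_c = 695000 kJ/h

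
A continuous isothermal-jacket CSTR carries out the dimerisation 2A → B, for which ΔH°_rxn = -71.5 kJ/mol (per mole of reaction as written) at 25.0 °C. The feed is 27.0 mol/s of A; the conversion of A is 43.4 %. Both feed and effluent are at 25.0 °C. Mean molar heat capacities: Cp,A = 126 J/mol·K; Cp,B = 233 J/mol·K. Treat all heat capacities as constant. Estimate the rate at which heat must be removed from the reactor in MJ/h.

Q_out = 1510 MJ/h

Extent of reaction ξ = 0.434 × 27.0 / 2 = 5.859 mol/s
Reaction term: ξ·ΔH°_rxn = 5.859 × -71.5 = -418.92 kJ/s
Q = ΔH = -418.92 kJ/s = -418.92 kW
Heat removed = 1508.1 MJ/h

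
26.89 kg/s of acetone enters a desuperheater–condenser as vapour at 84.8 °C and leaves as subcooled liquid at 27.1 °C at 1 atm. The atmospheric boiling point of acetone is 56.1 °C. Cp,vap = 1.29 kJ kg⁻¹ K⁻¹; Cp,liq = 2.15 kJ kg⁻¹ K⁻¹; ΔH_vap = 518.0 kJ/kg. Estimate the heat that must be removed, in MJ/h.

vapour 84.8→56.1 °C: -37.023 kJ/kg
condensation at 56.1 °C: -518 kJ/kg
liquid 56.1→27.1 °C: -62.35 kJ/kg
Δh = -37.023 + -518 + -62.35 = -617.37 kJ/kg
Q = ṁ·Δh = 26.89 kg/s × -617.37 kJ/kg = -16601 kJ/s
|Q| = 16601 kW = 59764 MJ/h

Q_c = 59800 MJ/h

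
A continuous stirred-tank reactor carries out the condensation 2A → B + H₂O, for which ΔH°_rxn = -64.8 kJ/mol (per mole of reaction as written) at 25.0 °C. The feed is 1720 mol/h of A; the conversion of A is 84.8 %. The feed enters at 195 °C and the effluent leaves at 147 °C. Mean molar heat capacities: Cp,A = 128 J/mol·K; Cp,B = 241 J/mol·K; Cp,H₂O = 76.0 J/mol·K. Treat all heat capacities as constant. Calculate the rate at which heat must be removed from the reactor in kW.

Extent of reaction ξ = 0.848 × 1720 / 2 = 729.28 mol/h
Reaction term: ξ·ΔH°_rxn = 729.28 × -64.8 = -47257 kJ/h
Sensible, feed 195→25 °C: -37427 kJ/h
Outlet flows (mol/h): A 261.44, B 729.28, H₂O 729.28
Sensible, products 25→147 °C: 32287 kJ/h
Q = ΔH = -52398 kJ/h = -14.555 kW
Heat removed = 14.555 kW

Q_out = 14.6 kW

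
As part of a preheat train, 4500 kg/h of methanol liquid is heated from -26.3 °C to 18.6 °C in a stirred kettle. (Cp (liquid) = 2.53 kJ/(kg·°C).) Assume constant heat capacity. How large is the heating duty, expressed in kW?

Q = ṁ·Cp·ΔT = 4500 × 2.53 × (18.6 − -26.3) = 511190 kJ/h
Converting: 511190 / 3600 s = 142 kW

Q = 142 kW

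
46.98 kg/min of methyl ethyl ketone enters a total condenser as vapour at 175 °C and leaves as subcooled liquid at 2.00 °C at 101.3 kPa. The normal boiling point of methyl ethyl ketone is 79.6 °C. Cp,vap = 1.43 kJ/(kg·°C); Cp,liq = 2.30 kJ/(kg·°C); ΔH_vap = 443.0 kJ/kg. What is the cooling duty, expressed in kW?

vapour 175→79.6 °C: -136.42 kJ/kg
condensation at 79.6 °C: -443 kJ/kg
liquid 79.6→2.00 °C: -178.48 kJ/kg
Δh = -136.42 + -443 + -178.48 = -757.9 kJ/kg
Q = ṁ·Δh = 46.98 kg/min × -757.9 kJ/kg = -35606 kJ/min
|Q| = 593.44 kW

Q_c = 593 kW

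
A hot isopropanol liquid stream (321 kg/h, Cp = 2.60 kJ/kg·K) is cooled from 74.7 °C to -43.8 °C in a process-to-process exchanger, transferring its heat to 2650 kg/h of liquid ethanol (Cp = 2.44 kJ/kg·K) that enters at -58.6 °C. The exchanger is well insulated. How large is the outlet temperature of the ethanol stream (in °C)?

T_c,out = -43.3 °C

Heat released by hot stream: Q = 321 × 2.60 × (74.7 − -43.8) = 98900 kJ/h
Energy balance on cold side (adiabatic exchanger): Q = ṁ_c·Cp_c·(T_c,out − T_c,in)
T_c,out = -58.6 + 98900/(2650 × 2.44) = -43.305 °C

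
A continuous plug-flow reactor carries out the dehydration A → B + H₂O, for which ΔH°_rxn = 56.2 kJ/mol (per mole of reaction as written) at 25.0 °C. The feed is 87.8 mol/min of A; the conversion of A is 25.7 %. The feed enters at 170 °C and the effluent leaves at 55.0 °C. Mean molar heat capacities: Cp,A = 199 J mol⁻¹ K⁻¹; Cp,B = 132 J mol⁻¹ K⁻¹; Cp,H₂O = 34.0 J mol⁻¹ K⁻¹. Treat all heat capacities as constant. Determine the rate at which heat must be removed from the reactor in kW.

Q_out = 12.7 kW

Extent of reaction ξ = 0.257 × 87.8 = 22.565 mol/min
Reaction term: ξ·ΔH°_rxn = 22.565 × 56.2 = 1268.1 kJ/min
Sensible, feed 170→25 °C: -2533.5 kJ/min
Outlet flows (mol/min): A 65.235, B 22.565, H₂O 22.565
Sensible, products 25→55.0 °C: 501.83 kJ/min
Q = ΔH = -763.51 kJ/min = -12.725 kW
Heat removed = 12.725 kW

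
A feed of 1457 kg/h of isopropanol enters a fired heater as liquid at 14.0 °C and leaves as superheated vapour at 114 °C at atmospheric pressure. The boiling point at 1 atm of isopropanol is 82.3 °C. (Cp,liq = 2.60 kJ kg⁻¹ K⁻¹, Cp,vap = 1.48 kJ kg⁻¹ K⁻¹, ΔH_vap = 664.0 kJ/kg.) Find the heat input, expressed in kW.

liquid 14.0→82.3 °C: 177.58 kJ/kg
vaporisation at 82.3 °C: 664 kJ/kg
vapour 82.3→114 °C: 46.916 kJ/kg
Δh = 177.58 + 664 + 46.916 = 888.5 kJ/kg
Q = ṁ·Δh = 1457 kg/h × 888.5 kJ/kg = 1.2945e+06 kJ/h
|Q| = 359.59 kW

Q = 360 kW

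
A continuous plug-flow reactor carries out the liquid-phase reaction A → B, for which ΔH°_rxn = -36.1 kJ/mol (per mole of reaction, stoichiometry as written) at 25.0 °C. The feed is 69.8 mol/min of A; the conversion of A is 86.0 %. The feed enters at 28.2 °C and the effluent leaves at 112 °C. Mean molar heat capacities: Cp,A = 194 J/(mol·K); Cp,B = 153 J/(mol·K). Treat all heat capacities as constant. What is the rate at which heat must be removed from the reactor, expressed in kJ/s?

Extent of reaction ξ = 0.860 × 69.8 = 60.028 mol/min
Reaction term: ξ·ΔH°_rxn = 60.028 × -36.1 = -2167 kJ/min
Sensible, feed 28.2→25 °C: -43.332 kJ/min
Outlet flows (mol/min): A 9.772, B 60.028
Sensible, products 25→112 °C: 963.96 kJ/min
Q = ΔH = -1246.4 kJ/min = -20.773 kW
Heat removed = 20.773 kJ/s

Q_out = 20.8 kJ/s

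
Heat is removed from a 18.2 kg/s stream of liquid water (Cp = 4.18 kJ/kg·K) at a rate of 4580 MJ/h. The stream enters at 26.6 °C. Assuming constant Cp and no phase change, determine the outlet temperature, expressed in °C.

T_out = 9.88 °C

Q = 4580 MJ/h = 1272.2 kJ/s
ΔT = Q/(ṁ·Cp) = 1272.2/(18.2×4.18) = 16.723 K
T_out = 26.6 − 16.723 = 9.877 °C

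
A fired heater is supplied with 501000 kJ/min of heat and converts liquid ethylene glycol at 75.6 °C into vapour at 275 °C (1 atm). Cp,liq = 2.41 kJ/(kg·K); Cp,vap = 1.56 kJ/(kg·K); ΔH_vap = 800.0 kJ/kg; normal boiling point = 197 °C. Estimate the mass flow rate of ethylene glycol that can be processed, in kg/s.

ṁ = 6.88 kg/s

Δh = 2.41×(197−75.6) + 800.0 + 1.56×(275−197) = 1214.3 kJ/kg
Q = 501000 kJ/min = 8350 kJ/s = 8350 kJ/s
ṁ = Q/Δh = 8350 / 1214.3 = 6.8767 kg/s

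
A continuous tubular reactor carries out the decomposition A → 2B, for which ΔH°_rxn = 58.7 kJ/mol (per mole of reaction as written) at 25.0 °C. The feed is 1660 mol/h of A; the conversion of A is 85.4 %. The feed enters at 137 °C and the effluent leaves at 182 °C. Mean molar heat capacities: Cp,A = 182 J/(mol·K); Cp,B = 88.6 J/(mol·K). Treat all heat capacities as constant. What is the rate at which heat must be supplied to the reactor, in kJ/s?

Q_in = 26.6 kJ/s

Extent of reaction ξ = 0.854 × 1660 = 1417.6 mol/h
Reaction term: ξ·ΔH°_rxn = 1417.6 × 58.7 = 83215 kJ/h
Sensible, feed 137→25 °C: -33837 kJ/h
Outlet flows (mol/h): A 242.36, B 2835.3
Sensible, products 25→182 °C: 46365 kJ/h
Q = ΔH = 95743 kJ/h = 26.595 kW
Heat supplied = 26.595 kJ/s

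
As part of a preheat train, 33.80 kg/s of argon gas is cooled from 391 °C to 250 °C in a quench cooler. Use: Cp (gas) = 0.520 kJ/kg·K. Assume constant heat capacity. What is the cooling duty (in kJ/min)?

Q = ṁ·Cp·ΔT = 33.80 × 0.520 × (250 − 391) = -2478.2 kJ/s
Cooling duty = 148690 kJ/min

Q_c = 149000 kJ/min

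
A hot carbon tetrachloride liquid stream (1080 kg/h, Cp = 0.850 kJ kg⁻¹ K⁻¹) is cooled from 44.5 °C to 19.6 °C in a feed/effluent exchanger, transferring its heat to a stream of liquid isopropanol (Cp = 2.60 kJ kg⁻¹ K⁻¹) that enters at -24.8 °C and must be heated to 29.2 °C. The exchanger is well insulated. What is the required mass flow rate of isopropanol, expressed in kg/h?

Heat released by hot stream: Q = 1080 × 0.850 × (44.5 − 19.6) = 22858 kJ/h
Energy balance on cold side (adiabatic exchanger): Q = ṁ_c·Cp_c·(T_c,out − T_c,in)
ṁ_c = 22858 / [2.60 × (29.2 − -24.8)] = 162.81 kg/h

ṁ_c = 163 kg/h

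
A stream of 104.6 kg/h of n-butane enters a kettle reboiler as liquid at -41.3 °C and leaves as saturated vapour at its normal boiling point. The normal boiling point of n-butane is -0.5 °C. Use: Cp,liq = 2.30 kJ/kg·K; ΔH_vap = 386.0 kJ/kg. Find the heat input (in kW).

Q = 13.9 kW

liquid -41.3→-0.5 °C: 93.84 kJ/kg
vaporisation at -0.5 °C: 386 kJ/kg
Δh = 93.84 + 386 = 479.84 kJ/kg
Q = ṁ·Δh = 104.6 kg/h × 479.84 kJ/kg = 50191 kJ/h
|Q| = 13.942 kW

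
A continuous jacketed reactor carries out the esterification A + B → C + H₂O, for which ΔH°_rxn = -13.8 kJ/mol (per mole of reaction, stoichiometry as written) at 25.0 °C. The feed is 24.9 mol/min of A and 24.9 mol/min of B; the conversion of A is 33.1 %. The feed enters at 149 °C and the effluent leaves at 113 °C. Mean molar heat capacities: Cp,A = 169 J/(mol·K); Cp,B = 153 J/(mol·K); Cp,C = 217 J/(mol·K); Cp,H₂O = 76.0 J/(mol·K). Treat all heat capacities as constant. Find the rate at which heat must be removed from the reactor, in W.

Extent of reaction ξ = 0.331 × 24.9 = 8.2419 mol/min
Reaction term: ξ·ΔH°_rxn = 8.2419 × -13.8 = -113.74 kJ/min
Sensible, feed 149→25 °C: -994.21 kJ/min
Outlet flows (mol/min): A 16.658, B 16.658, C 8.2419, H₂O 8.2419
Sensible, products 25→113 °C: 684.53 kJ/min
Q = ΔH = -423.41 kJ/min = -7.0569 kW
Heat removed = 7056.9 W

Q_out = 7060 W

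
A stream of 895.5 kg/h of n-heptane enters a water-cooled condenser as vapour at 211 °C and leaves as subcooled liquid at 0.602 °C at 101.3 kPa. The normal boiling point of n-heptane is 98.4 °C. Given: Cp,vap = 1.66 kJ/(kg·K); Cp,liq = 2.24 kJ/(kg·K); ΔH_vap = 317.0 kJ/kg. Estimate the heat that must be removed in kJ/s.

vapour 211→98.4 °C: -186.92 kJ/kg
condensation at 98.4 °C: -317 kJ/kg
liquid 98.4→0.602 °C: -219.07 kJ/kg
Δh = -186.92 + -317 + -219.07 = -722.98 kJ/kg
Q = ṁ·Δh = 895.5 kg/h × -722.98 kJ/kg = -647430 kJ/h
|Q| = 179.84 kW

Q_c = 180 kJ/s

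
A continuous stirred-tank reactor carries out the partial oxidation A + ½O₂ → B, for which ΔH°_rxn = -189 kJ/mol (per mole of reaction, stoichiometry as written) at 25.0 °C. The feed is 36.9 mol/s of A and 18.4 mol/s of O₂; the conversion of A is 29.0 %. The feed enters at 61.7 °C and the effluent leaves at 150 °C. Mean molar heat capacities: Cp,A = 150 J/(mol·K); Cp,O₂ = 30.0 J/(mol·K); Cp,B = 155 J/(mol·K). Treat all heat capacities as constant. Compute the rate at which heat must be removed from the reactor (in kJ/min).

Q_out = 89900 kJ/min

Extent of reaction ξ = 0.290 × 36.9 = 10.701 mol/s
Reaction term: ξ·ΔH°_rxn = 10.701 × -189 = -2022.5 kJ/s
Sensible, feed 61.7→25 °C: -223.39 kJ/s
Outlet flows (mol/s): A 26.199, O₂ 13.049, B 10.701
Sensible, products 25→150 °C: 747.5 kJ/s
Q = ΔH = -1498.4 kJ/s = -1498.4 kW
Heat removed = 89903 kJ/min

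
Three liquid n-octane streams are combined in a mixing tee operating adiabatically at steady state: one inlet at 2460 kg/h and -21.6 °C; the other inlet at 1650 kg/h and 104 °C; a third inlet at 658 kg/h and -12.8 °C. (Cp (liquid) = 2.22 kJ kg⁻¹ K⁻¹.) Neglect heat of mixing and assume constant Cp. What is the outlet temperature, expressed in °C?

T_out = 23.1 °C

Energy balance with Q = 0: Σ ṁᵢCp,ᵢ(T_out − Tᵢ) = 0
T_out = Σ ṁᵢCp,ᵢTᵢ / Σ ṁᵢCp,ᵢ
      = 244290 / 10585 = 23.079 °C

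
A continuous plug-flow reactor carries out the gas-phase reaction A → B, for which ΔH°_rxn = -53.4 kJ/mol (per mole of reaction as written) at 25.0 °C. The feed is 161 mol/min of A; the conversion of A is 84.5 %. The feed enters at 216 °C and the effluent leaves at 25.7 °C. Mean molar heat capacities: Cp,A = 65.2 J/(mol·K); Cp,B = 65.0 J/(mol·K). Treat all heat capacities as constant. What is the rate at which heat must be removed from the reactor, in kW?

Extent of reaction ξ = 0.845 × 161 = 136.04 mol/min
Reaction term: ξ·ΔH°_rxn = 136.04 × -53.4 = -7264.8 kJ/min
Sensible, feed 216→25 °C: -2005 kJ/min
Outlet flows (mol/min): A 24.955, B 136.04
Sensible, products 25→25.7 °C: 7.329 kJ/min
Q = ΔH = -9262.4 kJ/min = -154.37 kW
Heat removed = 154.37 kW

Q_out = 154 kW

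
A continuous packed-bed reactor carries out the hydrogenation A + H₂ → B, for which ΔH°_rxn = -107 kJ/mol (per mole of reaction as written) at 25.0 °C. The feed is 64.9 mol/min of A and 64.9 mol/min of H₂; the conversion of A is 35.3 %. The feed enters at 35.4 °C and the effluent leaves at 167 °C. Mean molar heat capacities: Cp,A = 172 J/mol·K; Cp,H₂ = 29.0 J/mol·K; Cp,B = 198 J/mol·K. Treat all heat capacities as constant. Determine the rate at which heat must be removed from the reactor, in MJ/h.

Extent of reaction ξ = 0.353 × 64.9 = 22.91 mol/min
Reaction term: ξ·ΔH°_rxn = 22.91 × -107 = -2451.3 kJ/min
Sensible, feed 35.4→25 °C: -135.67 kJ/min
Outlet flows (mol/min): A 41.99, H₂ 41.99, B 22.91
Sensible, products 25→167 °C: 1842.6 kJ/min
Q = ΔH = -744.39 kJ/min = -12.406 kW
Heat removed = 44.663 MJ/h

Q_out = 44.7 MJ/h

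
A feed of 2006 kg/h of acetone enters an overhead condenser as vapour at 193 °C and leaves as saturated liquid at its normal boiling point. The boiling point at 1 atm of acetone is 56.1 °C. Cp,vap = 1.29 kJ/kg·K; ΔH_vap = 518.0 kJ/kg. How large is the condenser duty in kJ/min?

Q_c = 23200 kJ/min

vapour 193→56.1 °C: -176.6 kJ/kg
condensation at 56.1 °C: -518 kJ/kg
Δh = -176.6 + -518 = -694.6 kJ/kg
Q = ṁ·Δh = 2006 kg/h × -694.6 kJ/kg = -1.3934e+06 kJ/h
|Q| = 387.05 kW = 23223 kJ/min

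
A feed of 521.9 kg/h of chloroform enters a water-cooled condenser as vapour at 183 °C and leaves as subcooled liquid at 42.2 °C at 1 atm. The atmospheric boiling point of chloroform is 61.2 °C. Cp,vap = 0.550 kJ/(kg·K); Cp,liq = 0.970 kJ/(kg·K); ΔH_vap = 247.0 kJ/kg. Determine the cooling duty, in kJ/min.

Q_c = 2890 kJ/min

vapour 183→61.2 °C: -66.99 kJ/kg
condensation at 61.2 °C: -247 kJ/kg
liquid 61.2→42.2 °C: -18.43 kJ/kg
Δh = -66.99 + -247 + -18.43 = -332.42 kJ/kg
Q = ṁ·Δh = 521.9 kg/h × -332.42 kJ/kg = -173490 kJ/h
|Q| = 48.192 kW = 2891.5 kJ/min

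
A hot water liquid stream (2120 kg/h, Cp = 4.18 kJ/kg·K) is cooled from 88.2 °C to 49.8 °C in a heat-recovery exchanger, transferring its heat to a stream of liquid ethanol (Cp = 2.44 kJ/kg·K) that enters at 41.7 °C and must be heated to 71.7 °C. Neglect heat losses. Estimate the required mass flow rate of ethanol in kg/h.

ṁ_c = 4650 kg/h

Heat released by hot stream: Q = 2120 × 4.18 × (88.2 − 49.8) = 340290 kJ/h
Energy balance on cold side (adiabatic exchanger): Q = ṁ_c·Cp_c·(T_c,out − T_c,in)
ṁ_c = 340290 / [2.44 × (71.7 − 41.7)] = 4648.7 kg/h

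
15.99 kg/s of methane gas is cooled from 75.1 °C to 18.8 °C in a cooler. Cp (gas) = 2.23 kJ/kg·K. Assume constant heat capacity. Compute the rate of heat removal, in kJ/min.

Q = ṁ·Cp·ΔT = 15.99 × 2.23 × (18.8 − 75.1) = -2007.5 kJ/s
Cooling duty = 120450 kJ/min

Q_c = 120000 kJ/min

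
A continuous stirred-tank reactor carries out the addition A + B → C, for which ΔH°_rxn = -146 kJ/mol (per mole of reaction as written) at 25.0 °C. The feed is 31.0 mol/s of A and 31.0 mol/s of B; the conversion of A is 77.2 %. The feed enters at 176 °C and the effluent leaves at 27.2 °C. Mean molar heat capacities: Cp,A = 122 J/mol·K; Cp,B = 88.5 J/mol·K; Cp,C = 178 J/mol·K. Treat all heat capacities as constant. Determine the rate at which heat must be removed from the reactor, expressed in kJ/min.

Extent of reaction ξ = 0.772 × 31.0 = 23.932 mol/s
Reaction term: ξ·ΔH°_rxn = 23.932 × -146 = -3494.1 kJ/s
Sensible, feed 176→25 °C: -985.35 kJ/s
Outlet flows (mol/s): A 7.068, B 7.068, C 23.932
Sensible, products 25→27.2 °C: 12.645 kJ/s
Q = ΔH = -4466.8 kJ/s = -4466.8 kW
Heat removed = 268010 kJ/min

Q_out = 268000 kJ/min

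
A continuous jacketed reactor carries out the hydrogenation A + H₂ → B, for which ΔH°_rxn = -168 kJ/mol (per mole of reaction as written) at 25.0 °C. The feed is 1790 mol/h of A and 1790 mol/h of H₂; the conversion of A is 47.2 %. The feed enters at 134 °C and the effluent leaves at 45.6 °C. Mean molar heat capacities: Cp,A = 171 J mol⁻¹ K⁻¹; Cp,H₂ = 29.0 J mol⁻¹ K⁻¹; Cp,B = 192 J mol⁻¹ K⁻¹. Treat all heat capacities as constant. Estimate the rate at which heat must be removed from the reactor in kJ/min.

Q_out = 2900 kJ/min

Extent of reaction ξ = 0.472 × 1790 = 844.88 mol/h
Reaction term: ξ·ΔH°_rxn = 844.88 × -168 = -141940 kJ/h
Sensible, feed 134→25 °C: -39022 kJ/h
Outlet flows (mol/h): A 945.12, H₂ 945.12, B 844.88
Sensible, products 25→45.6 °C: 7235.6 kJ/h
Q = ΔH = -173730 kJ/h = -48.257 kW
Heat removed = 2895.4 kJ/min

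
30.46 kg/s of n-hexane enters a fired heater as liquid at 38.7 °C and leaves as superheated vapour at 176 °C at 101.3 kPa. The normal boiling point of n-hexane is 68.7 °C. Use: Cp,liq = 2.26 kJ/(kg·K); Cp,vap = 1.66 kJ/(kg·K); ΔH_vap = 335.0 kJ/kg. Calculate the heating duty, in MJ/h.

liquid 38.7→68.7 °C: 67.8 kJ/kg
vaporisation at 68.7 °C: 335 kJ/kg
vapour 68.7→176 °C: 178.12 kJ/kg
Δh = 67.8 + 335 + 178.12 = 580.92 kJ/kg
Q = ṁ·Δh = 30.46 kg/s × 580.92 kJ/kg = 17695 kJ/s
|Q| = 17695 kW = 63701 MJ/h

Q = 63700 MJ/h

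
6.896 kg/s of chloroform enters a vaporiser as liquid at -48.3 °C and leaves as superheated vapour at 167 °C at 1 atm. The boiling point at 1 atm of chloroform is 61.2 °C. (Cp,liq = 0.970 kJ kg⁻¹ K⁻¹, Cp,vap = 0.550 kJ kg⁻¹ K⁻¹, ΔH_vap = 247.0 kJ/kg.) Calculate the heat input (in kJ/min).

Q = 170000 kJ/min

liquid -48.3→61.2 °C: 106.22 kJ/kg
vaporisation at 61.2 °C: 247 kJ/kg
vapour 61.2→167 °C: 58.19 kJ/kg
Δh = 106.22 + 247 + 58.19 = 411.41 kJ/kg
Q = ṁ·Δh = 6.896 kg/s × 411.41 kJ/kg = 2837 kJ/s
|Q| = 2837 kW = 170220 kJ/min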